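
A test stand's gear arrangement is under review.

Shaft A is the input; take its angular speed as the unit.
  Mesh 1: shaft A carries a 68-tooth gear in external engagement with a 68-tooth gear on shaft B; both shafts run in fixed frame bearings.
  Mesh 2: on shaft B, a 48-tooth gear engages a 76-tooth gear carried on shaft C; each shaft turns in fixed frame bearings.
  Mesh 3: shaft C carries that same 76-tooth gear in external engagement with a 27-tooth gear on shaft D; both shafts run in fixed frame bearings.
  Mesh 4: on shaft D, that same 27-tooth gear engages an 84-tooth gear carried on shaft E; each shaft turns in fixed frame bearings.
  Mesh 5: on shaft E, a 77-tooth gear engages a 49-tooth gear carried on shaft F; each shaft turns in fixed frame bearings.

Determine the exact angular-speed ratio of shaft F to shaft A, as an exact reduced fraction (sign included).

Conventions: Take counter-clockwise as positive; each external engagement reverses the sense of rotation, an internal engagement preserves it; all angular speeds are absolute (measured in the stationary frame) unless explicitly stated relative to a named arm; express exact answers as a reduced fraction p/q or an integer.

class = fixed-axis compound train [5 meshes; 5 ratios multiply, 5 sense flips]
mesh 1 [68T→68T]: running ratio 1, sense −
mesh 2 [48T→76T]: running ratio 12/19, sense +
mesh 3 [76T→27T]: running ratio 16/9, sense −
mesh 4 [27T→84T]: running ratio 4/7, sense +
mesh 5 [77T→49T]: running ratio 44/49, sense −
ω_out/ω_in = -44/49

-44/49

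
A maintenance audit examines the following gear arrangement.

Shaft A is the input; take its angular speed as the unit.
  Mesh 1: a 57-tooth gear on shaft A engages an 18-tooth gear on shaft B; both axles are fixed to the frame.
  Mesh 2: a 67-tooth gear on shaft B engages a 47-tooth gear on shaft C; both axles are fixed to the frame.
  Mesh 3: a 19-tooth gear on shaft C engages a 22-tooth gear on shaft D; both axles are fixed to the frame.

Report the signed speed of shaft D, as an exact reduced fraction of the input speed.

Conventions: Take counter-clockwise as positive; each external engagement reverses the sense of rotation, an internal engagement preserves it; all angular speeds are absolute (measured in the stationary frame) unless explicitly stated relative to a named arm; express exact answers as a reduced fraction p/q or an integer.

-24187/6204

3-mesh fixed-axis compound train (all bearings frame-fixed)
mesh 1 [57T→18T]: |ω|/ω_in = 1×57/18 = 19/6, sense flips to −
mesh 2 [67T→47T]: |ω|/ω_in = (19/6)×67/47 = 1273/282, sense flips to +
mesh 3 [19T→22T]: |ω|/ω_in = (1273/282)×19/22 = 24187/6204, sense flips to −
signed output speed (× input speed) = -24187/6204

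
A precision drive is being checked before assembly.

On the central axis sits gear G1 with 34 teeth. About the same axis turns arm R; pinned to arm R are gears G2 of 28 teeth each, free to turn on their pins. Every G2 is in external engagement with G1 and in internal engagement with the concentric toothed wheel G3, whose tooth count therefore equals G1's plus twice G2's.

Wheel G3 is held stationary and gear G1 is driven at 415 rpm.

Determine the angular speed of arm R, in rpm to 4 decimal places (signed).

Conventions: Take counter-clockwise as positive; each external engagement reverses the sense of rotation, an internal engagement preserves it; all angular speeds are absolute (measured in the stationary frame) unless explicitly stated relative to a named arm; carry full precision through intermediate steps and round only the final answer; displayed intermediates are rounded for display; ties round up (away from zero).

class = planetary set [G3 = 34+2·28 = 90; Willis about the carrier]
normalise by the input: solve with ω_sun = 1, then scale by 415 rpm
ring teeth: 34 + 2·28 = 90
34(ω_sun−ω_arm) = −90(ω_ring−ω_arm),  ω_ring = 0, ω_sun = 1
34(1−ω_arm) = −90(0−ω_arm)  ⇒  124·ω_arm = 34  ⇒  ω_arm = 17/62
scale: ω_arm = 17/62 × 415 rpm = +113.7903 rpm

+113.7903 rpm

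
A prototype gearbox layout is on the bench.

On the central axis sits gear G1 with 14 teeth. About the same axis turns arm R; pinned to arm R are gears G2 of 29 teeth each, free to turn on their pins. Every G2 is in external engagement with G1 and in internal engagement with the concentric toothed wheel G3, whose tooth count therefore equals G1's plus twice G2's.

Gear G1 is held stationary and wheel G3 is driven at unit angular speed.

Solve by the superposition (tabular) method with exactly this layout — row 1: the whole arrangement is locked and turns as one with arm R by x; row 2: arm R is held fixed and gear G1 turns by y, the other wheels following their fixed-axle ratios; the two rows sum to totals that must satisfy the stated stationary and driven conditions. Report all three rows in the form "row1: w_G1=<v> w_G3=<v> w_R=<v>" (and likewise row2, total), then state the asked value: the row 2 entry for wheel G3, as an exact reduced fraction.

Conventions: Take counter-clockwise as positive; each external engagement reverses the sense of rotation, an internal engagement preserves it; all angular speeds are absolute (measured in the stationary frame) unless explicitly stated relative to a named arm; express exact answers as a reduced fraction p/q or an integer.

topology: planetary set — G1 14T / G2 29T / G3 72T, arm = carrier (Willis)
row 1 (train locked, turned with arm): all members turn x
superposition row 2 [arm held]: sun y, ring −(14/72)·y, arm 0
boundary: total ω_sun = x + y = 0 and total ω_ring = x − (14/72)·y = 1  ⇒  y = -36/43, x = 36/43
row 2 ring = −(14/72)·(-36/43) = 7/43
totals (row 1 + row 2): sun 36/43 + (-36/43) = 0, ring 36/43 + 7/43 = 1, arm 36/43 + 0 = 36/43
asked cell (row2, ring) = 7/43

row1: w_G1=36/43 w_G3=36/43 w_R=36/43
row2: w_G1=-36/43 w_G3=7/43 w_R=0
total: w_G1=0 w_G3=1 w_R=36/43
asked value: 7/43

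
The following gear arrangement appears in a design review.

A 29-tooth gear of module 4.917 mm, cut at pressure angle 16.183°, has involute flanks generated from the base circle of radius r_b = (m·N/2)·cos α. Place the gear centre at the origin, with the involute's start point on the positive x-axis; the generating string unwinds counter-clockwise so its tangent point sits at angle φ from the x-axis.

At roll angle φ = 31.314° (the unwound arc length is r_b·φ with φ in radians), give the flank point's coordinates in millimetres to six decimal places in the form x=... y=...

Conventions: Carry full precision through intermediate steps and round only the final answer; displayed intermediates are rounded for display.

single-mesh involute tooth geometry (29T wheel at module 4.917)
pitch radius r_p = m·N/2 = 4.917·29/2 = 71.296500
base radius r_b = r_p·cos α = 71.296500·cos 16.183° = 68.471478
roll angle φ = 31.314° = 0.54653240 rad
x = r_b·(cos φ + φ·sin φ) = 77.946560
y = r_b·(sin φ − φ·cos φ) = 3.615831

x=77.946560 y=3.615831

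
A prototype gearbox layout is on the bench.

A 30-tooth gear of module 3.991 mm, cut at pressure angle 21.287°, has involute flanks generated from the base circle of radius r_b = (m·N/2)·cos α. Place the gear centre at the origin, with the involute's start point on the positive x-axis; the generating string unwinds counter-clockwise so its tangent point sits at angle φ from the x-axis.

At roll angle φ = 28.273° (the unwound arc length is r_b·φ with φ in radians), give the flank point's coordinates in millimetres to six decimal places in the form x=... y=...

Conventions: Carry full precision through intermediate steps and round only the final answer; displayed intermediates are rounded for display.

x=62.164052 y=2.180207

topology: single-mesh involute geometry — m = 3.991, N = 30
pitch radius r_p = m·N/2 = 3.991·30/2 = 59.865000
base radius r_b = r_p·cos α = 59.865000·cos 21.287° = 55.780628
roll angle φ = 28.273° = 0.49345694 rad
x = r_b·(cos φ + φ·sin φ) = 62.164052
y = r_b·(sin φ − φ·cos φ) = 2.180207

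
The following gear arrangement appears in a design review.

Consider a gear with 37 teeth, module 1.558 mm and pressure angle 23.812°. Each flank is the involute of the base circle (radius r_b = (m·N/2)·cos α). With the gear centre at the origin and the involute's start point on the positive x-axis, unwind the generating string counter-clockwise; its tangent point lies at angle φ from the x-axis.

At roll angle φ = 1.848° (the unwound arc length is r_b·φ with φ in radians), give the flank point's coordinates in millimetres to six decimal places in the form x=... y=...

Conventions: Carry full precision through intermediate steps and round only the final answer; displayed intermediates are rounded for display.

x=26.383158 y=0.000295

topology: single-mesh involute geometry — m = 1.558, N = 37
pitch radius r_p = m·N/2 = 1.558·37/2 = 28.823000
base radius r_b = r_p·cos α = 28.823000·cos 23.812° = 26.369446
roll angle φ = 1.848° = 0.03225368 rad
x = r_b·(cos φ + φ·sin φ) = 26.383158
y = r_b·(sin φ − φ·cos φ) = 0.000295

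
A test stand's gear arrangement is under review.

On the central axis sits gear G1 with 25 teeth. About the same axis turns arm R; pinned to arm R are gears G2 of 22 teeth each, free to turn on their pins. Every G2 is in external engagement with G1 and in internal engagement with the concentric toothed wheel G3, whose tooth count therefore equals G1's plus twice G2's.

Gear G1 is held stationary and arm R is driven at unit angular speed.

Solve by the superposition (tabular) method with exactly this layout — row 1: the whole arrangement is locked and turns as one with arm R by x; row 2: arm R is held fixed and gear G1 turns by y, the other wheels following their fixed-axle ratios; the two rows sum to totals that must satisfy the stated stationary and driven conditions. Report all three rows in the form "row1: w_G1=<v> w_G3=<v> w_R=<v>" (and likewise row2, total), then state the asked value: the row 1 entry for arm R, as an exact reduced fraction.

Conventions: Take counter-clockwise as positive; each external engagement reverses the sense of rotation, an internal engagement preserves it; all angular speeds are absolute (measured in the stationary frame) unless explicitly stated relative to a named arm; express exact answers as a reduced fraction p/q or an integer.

row1: w_G1=1 w_G3=1 w_R=1
row2: w_G1=-1 w_G3=25/69 w_R=0
total: w_G1=0 w_G3=94/69 w_R=1
asked value: 1

topology: planetary set — G1 25T / G2 22T / G3 69T, arm = carrier (Willis)
row 1: whole set turns with the arm by x
row 2 — arm fixed, fixed-axis ratios: sun y, ring −(25/69)·y, arm 0
boundary: total ω_sun = x + y = 0 and total ω_arm = x = 1  ⇒  y = -1, x = 1
row 2 ring = −(25/69)·(-1) = 25/69
totals (row 1 + row 2): sun 1 + (-1) = 0, ring 1 + 25/69 = 94/69, arm 1 + 0 = 1
asked cell (row1, arm) = 1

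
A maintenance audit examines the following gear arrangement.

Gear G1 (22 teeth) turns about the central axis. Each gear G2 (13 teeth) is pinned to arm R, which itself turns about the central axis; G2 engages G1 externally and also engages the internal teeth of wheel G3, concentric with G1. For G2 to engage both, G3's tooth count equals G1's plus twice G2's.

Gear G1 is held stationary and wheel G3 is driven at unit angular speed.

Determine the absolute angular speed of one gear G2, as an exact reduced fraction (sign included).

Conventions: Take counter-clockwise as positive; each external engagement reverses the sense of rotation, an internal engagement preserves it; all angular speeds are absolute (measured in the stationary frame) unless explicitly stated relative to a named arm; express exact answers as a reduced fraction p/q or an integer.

24/13

planetary set (22T centre, 13T on arm, 48T internal) — Willis relation
ring teeth: 22 + 2·13 = 48
22(ω_sun−ω_arm) = −48(ω_ring−ω_arm),  ω_sun = 0, ω_ring = 1
22(0−ω_arm) = −48(1−ω_arm)  ⇒  70·ω_arm = 48  ⇒  ω_arm = 24/35
sun–planet mesh: 22·(0−24/35) = −13·(ω_p−ω_arm)  ⇒  ω_p−ω_arm = 528/455
ω_p = 24/35 + 528/455 = 24/13
exact speed ratio = 24/13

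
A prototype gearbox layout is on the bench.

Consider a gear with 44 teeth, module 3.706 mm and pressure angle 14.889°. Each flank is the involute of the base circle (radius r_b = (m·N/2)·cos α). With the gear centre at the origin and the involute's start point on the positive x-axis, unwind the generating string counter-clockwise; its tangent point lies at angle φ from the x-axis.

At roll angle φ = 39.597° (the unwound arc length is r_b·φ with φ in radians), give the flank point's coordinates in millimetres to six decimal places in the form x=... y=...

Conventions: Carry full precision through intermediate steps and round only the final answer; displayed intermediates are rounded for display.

x=95.423504 y=8.262433

single-mesh involute tooth geometry (44T wheel at module 3.706)
pitch radius r_p = m·N/2 = 3.706·44/2 = 81.532000
base radius r_b = r_p·cos α = 81.532000·cos 14.889° = 78.794598
roll angle φ = 39.597° = 0.69109802 rad
x = r_b·(cos φ + φ·sin φ) = 95.423504
y = r_b·(sin φ − φ·cos φ) = 8.262433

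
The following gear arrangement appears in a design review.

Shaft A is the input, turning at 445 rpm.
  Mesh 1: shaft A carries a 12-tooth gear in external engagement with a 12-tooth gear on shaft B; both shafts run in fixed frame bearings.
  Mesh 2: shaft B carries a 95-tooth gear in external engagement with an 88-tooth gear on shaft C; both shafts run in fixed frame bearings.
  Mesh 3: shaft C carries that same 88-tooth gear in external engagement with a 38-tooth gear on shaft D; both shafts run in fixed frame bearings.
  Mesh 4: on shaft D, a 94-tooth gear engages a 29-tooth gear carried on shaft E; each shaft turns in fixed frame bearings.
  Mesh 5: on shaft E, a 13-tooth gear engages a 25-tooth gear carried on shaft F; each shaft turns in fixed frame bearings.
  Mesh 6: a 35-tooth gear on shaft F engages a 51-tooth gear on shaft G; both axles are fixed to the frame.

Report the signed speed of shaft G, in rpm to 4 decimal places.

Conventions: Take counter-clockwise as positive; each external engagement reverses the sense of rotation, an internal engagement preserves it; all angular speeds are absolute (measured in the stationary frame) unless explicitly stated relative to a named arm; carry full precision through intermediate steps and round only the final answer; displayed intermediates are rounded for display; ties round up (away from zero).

6-mesh fixed-axis compound train (all bearings frame-fixed)
mesh 1 [12T→12T]: ω = 445.0000×12/12 = 445.0000 rpm, sense flips to −
mesh 2 [95T→88T]: ω = 445.0000×95/88 = 480.3977 rpm, sense flips to +
mesh 3 [88T→38T]: ω = 480.3977×88/38 = 1112.5000 rpm, sense flips to −
mesh 4 [94T→29T]: ω = 1112.5000×94/29 = 3606.0345 rpm, sense flips to +
mesh 5 [13T→25T]: ω = 3606.0345×13/25 = 1875.1379 rpm, sense flips to −
mesh 6 [35T→51T]: ω = 1875.1379×35/51 = 1286.8594 rpm, sense flips to +
signed output speed = +1286.8594 rpm

+1286.8594 rpm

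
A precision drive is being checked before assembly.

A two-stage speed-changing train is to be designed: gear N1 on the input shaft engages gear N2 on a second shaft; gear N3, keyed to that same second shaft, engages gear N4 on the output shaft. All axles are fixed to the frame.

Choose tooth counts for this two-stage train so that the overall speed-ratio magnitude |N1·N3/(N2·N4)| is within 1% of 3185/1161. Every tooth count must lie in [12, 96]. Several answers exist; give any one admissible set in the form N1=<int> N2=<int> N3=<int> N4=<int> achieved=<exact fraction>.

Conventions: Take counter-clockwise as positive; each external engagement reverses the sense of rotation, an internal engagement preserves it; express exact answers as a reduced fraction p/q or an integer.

topology: fixed-axis compound train — 2 stages, target 3185/1161
target = 3185/1161 in lowest terms: an exact hit needs N1·N3 = k·3185 and N2·N4 = k·1161 for one integer k, every count in [12, 96]; additionally prefer no 1:1 stage (N1 ≠ N2, N3 ≠ N4)
k = 1: N1·N3 = 3185 = 35·91, N2·N4 = 1161 = 27·43
achieved = 35·91/(27·43) = 3185/1161; |achieved − target| = 0 ≤ 637/23220 ✓

N1=35 N2=27 N3=91 N4=43 achieved=3185/1161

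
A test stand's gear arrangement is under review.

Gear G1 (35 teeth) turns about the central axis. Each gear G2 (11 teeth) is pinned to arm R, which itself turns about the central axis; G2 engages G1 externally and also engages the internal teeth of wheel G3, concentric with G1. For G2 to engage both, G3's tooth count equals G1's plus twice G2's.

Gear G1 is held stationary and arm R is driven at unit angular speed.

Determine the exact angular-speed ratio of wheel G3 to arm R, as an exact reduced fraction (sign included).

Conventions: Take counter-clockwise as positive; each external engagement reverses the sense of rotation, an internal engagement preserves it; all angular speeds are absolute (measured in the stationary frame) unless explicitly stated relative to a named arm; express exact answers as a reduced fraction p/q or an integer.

topology: planetary set — G1 35T / G2 11T / G3 57T, arm = carrier (Willis)
ring teeth: 35 + 2·11 = 57
35(ω_sun−ω_arm) = −57(ω_ring−ω_arm),  ω_sun = 0, ω_arm = 1
ω_ring = 1 − (35/57)(0−1) = 92/57
ω_out/ω_in = 92/57

92/57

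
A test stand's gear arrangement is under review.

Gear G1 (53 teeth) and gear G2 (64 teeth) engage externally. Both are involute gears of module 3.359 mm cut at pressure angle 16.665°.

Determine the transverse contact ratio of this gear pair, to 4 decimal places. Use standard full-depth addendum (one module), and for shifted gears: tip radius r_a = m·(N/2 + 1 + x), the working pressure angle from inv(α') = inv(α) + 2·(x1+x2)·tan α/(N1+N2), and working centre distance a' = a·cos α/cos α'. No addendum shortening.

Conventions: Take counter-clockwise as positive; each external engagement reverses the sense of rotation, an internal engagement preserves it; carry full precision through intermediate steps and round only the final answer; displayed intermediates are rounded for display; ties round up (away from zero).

class = single-mesh tooth geometry [involute pair 53T × 64T, m = 3.359]
base radii: r_b1 = 85.274742, r_b2 = 102.973273
tip radii: r_a1 = 92.372500, r_a2 = 110.847000
no profile shift: α' = α, a' = a
action lengths: √(r_a1²−r_b1²) = 35.509113, √(r_a2²−r_b2²) = 41.031237
base pitch p_b = π·m·cos α = 10.109377
CR = (35.509113 + 41.031237 − 196.501500·sin 16.66500°)/10.109377 = 1.997013
contact ratio ≈ 1.9970

1.9970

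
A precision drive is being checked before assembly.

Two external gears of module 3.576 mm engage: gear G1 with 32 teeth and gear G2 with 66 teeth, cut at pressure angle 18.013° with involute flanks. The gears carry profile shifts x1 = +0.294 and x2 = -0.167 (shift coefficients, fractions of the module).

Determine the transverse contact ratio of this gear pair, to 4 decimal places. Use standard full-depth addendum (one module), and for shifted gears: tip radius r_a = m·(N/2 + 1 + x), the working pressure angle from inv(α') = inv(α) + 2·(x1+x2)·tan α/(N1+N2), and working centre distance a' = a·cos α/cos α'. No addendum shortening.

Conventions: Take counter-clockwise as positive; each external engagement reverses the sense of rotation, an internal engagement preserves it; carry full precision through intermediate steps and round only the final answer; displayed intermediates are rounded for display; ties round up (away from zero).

1.7766

topology: single-mesh involute geometry — m = 3.576, 32T/66T pair
base radii: r_b1 = 54.411637, r_b2 = 112.224001
tip radii: r_a1 = 61.843344, r_a2 = 120.986808
inv(α') = inv(18.013°) + 2·(+0.294-0.167)·tan α/(32+66) = 0.01162719  ⇒  α' = 18.45782°
a' = a·cos α / cos α' = 175.2240·cos 18.013°/cos 18.45782° = 175.672774
action lengths: √(r_a1²−r_b1²) = 29.393418, √(r_a2²−r_b2²) = 45.205989
base pitch p_b = π·m·cos α = 10.683700
CR = (29.393418 + 45.205989 − 175.672774·sin 18.45782°)/10.683700 = 1.776564
contact ratio ≈ 1.7766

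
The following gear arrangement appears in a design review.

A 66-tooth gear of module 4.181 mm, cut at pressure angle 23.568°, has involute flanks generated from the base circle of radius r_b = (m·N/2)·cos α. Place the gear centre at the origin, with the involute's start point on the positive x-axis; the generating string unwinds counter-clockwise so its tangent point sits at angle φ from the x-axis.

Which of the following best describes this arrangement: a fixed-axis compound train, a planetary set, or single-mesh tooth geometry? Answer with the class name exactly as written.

single-mesh tooth geometry

class = single-mesh tooth geometry [base-circle involute, m = 4.181, 66T]
classification: single-mesh tooth geometry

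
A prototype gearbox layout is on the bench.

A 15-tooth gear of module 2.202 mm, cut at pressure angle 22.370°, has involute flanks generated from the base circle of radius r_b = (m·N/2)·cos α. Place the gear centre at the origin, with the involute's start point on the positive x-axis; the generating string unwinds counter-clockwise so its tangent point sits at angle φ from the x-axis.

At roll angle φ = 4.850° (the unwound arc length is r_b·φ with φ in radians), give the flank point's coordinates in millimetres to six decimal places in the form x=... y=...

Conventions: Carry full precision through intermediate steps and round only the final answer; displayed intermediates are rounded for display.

single-mesh involute tooth geometry (15T wheel at module 2.202)
pitch radius r_p = m·N/2 = 2.202·15/2 = 16.515000
base radius r_b = r_p·cos α = 16.515000·cos 22.370° = 15.272171
roll angle φ = 4.850° = 0.08464847 rad
x = r_b·(cos φ + φ·sin φ) = 15.326788
y = r_b·(sin φ − φ·cos φ) = 0.003086

x=15.326788 y=0.003086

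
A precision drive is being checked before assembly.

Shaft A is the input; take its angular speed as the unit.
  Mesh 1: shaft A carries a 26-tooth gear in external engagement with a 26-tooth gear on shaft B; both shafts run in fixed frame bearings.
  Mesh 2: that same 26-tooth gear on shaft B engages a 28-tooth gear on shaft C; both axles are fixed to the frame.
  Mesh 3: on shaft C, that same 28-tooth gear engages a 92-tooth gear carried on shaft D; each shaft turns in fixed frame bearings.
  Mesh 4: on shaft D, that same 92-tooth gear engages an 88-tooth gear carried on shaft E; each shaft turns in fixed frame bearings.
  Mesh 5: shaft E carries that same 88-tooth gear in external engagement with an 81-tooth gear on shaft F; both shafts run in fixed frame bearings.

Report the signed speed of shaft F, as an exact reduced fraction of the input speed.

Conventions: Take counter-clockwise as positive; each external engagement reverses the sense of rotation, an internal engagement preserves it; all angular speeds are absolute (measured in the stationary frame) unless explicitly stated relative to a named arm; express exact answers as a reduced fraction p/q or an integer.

-26/81

5-mesh fixed-axis compound train (all bearings frame-fixed)
mesh 1 [26T→26T]: |ω|/ω_in = 1×26/26 = 1, sense flips to −
mesh 2 [26T→28T]: |ω|/ω_in = 1×26/28 = 13/14, sense flips to +
mesh 3 [28T→92T]: |ω|/ω_in = (13/14)×28/92 = 13/46, sense flips to −
mesh 4 [92T→88T]: |ω|/ω_in = (13/46)×92/88 = 13/44, sense flips to +
mesh 5 [88T→81T]: |ω|/ω_in = (13/44)×88/81 = 26/81, sense flips to −
signed output speed (× input speed) = -26/81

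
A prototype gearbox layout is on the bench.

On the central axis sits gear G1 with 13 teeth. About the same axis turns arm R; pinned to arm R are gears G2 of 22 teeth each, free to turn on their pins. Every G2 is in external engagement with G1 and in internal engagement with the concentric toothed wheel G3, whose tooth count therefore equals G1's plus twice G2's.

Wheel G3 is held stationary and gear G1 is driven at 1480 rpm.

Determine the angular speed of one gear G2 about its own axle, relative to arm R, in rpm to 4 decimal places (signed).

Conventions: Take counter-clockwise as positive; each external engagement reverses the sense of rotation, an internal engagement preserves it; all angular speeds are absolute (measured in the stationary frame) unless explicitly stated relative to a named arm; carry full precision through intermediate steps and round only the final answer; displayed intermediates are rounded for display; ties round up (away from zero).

-712.1299 rpm

class = planetary set [G3 = 13+2·22 = 57; Willis about the carrier]
normalise by the input: solve with ω_sun = 1, then scale by 1480 rpm
ring teeth: 13 + 2·22 = 57
13(ω_sun−ω_arm) = −57(ω_ring−ω_arm),  ω_ring = 0, ω_sun = 1
13(1−ω_arm) = −57(0−ω_arm)  ⇒  70·ω_arm = 13  ⇒  ω_arm = 13/70
sun–planet mesh: 13·(1−13/70) = −22·(ω_p−ω_arm)  ⇒  ω_p−ω_arm = -741/1540
scale: ω_p−ω_arm = -741/1540 × 1480 rpm = -712.1299 rpm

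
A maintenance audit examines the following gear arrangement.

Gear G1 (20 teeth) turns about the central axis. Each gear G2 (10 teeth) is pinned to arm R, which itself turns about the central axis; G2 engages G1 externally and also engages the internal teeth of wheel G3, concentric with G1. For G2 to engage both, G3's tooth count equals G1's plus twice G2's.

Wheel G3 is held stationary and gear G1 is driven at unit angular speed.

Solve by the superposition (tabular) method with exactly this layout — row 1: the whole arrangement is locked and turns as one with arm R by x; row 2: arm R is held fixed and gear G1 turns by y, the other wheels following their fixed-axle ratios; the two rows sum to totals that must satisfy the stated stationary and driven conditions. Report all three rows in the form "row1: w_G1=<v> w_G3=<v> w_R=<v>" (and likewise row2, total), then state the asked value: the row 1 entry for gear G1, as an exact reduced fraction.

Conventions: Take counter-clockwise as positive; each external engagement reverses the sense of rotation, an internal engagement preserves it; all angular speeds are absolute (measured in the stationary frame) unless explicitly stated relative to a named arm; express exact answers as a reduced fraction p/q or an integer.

recognized (axles ride arm R): planetary set, 20/10/40 teeth
row 1 (train locked, turned with arm): all members turn x
row 2 — arm fixed, fixed-axis ratios: sun y, ring −(20/40)·y, arm 0
boundary: total ω_ring = x − (20/40)·y = 0 and total ω_sun = x + y = 1  ⇒  y = 2/3, x = 1/3
row 2 ring = −(20/40)·2/3 = -1/3
totals (row 1 + row 2): sun 1/3 + 2/3 = 1, ring 1/3 + (-1/3) = 0, arm 1/3 + 0 = 1/3
asked cell (row1, sun) = 1/3

row1: w_G1=1/3 w_G3=1/3 w_R=1/3
row2: w_G1=2/3 w_G3=-1/3 w_R=0
total: w_G1=1 w_G3=0 w_R=1/3
asked value: 1/3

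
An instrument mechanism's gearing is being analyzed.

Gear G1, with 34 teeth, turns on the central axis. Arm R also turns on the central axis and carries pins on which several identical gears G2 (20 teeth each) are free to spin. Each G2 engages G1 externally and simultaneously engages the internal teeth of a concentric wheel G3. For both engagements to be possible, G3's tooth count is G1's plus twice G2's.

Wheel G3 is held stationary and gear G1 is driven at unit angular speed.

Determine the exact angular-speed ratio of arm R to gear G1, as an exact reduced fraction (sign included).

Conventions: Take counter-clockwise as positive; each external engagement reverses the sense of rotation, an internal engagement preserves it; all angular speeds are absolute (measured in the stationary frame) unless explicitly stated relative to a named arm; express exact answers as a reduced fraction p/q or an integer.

topology: planetary set — G1 34T / G2 20T / G3 74T, arm = carrier (Willis)
ring teeth: 34 + 2·20 = 74
34(ω_sun−ω_arm) = −74(ω_ring−ω_arm),  ω_ring = 0, ω_sun = 1
34(1−ω_arm) = −74(0−ω_arm)  ⇒  108·ω_arm = 34  ⇒  ω_arm = 17/54
ω_out/ω_in = 17/54

17/54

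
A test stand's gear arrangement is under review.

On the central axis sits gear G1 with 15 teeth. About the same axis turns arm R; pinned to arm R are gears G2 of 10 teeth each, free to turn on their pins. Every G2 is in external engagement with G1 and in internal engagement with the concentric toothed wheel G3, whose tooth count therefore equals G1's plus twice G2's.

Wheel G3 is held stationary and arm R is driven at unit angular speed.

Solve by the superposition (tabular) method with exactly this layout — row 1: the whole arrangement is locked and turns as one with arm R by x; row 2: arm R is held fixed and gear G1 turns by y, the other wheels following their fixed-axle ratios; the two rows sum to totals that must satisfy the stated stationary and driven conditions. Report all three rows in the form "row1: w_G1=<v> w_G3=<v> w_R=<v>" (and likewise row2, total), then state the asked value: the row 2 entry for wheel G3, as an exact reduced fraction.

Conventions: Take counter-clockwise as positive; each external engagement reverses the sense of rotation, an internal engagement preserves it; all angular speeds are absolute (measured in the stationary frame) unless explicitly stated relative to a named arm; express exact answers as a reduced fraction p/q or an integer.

class = planetary set [G3 = 15+2·10 = 35; Willis about the carrier]
row 1 (train locked, turned with arm): all members turn x
row 2 (arm held, sun turns y): ω_ring = −(15/35)·y, ω_arm = 0
boundary: total ω_ring = x − (15/35)·y = 0 and total ω_arm = x = 1  ⇒  y = 7/3, x = 1
row 2 ring = −(15/35)·7/3 = -1
totals (row 1 + row 2): sun 1 + 7/3 = 10/3, ring 1 + (-1) = 0, arm 1 + 0 = 1
asked cell (row2, ring) = -1

row1: w_G1=1 w_G3=1 w_R=1
row2: w_G1=7/3 w_G3=-1 w_R=0
total: w_G1=10/3 w_G3=0 w_R=1
asked value: -1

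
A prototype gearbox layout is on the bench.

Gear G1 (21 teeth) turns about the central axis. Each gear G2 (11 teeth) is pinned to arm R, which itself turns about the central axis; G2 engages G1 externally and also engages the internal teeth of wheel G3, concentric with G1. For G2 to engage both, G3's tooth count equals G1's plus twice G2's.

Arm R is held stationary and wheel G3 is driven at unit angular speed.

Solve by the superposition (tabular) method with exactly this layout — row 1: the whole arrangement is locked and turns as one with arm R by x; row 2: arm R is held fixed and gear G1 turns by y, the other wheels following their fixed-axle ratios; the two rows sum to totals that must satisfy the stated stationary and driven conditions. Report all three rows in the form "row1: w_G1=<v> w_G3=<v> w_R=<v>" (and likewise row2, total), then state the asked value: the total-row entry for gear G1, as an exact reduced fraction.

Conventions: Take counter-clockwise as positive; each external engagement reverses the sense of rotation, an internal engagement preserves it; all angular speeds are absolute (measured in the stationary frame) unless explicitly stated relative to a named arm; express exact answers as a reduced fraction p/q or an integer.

planetary set (21T centre, 11T on arm, 43T internal) — Willis relation
row 1: whole set turns with the arm by x
row 2 — arm fixed, fixed-axis ratios: sun y, ring −(21/43)·y, arm 0
boundary: total ω_arm = x = 0 and total ω_ring = x − (21/43)·y = 1  ⇒  y = -43/21, x = 0
row 2 ring = −(21/43)·(-43/21) = 1
totals (row 1 + row 2): sun 0 + (-43/21) = -43/21, ring 0 + 1 = 1, arm 0 + 0 = 0
asked cell (total, sun) = -43/21

row1: w_G1=0 w_G3=0 w_R=0
row2: w_G1=-43/21 w_G3=1 w_R=0
total: w_G1=-43/21 w_G3=1 w_R=0
asked value: -43/21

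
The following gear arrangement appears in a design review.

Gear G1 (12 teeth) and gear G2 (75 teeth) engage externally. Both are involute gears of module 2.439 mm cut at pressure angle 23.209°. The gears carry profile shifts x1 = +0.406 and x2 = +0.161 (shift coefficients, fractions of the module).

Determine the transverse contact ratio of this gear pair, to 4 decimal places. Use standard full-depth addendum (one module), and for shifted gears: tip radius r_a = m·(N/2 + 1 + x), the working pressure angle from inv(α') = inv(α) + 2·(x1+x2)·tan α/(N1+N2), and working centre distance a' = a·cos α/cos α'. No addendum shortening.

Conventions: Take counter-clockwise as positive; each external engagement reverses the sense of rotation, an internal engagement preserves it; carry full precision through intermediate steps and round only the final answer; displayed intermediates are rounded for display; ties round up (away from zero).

recognized (one external pair, fixed centres): single-mesh tooth geometry, m = 2.439, N1 = 12, N2 = 75
base radii: r_b1 = 13.449721, r_b2 = 84.060755
tip radii: r_a1 = 18.063234, r_a2 = 94.294179
inv(α') = inv(23.209°) + 2·(+0.406+0.161)·tan α/(12+75) = 0.02930204  ⇒  α' = 24.82113°
a' = a·cos α / cos α' = 106.0965·cos 23.209°/cos 24.82113° = 107.435033
action lengths: √(r_a1²−r_b1²) = 12.057588, √(r_a2²−r_b2²) = 42.722144
base pitch p_b = π·m·cos α = 7.042257
CR = (12.057588 + 42.722144 − 107.435033·sin 24.82113°)/7.042257 = 1.374547
contact ratio ≈ 1.3745

1.3745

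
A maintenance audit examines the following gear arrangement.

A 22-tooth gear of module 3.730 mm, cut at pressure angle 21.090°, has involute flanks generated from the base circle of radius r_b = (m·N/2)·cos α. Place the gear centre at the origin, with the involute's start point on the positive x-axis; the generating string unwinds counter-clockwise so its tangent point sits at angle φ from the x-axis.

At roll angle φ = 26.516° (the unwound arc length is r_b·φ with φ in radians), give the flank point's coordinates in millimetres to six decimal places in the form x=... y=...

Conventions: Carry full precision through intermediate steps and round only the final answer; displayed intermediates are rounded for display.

class = single-mesh tooth geometry [base-circle involute, m = 3.730, 22T]
pitch radius r_p = m·N/2 = 3.730·22/2 = 41.030000
base radius r_b = r_p·cos α = 41.030000·cos 21.090° = 38.281661
roll angle φ = 26.516° = 0.46279150 rad
x = r_b·(cos φ + φ·sin φ) = 42.164261
y = r_b·(sin φ − φ·cos φ) = 1.237928

x=42.164261 y=1.237928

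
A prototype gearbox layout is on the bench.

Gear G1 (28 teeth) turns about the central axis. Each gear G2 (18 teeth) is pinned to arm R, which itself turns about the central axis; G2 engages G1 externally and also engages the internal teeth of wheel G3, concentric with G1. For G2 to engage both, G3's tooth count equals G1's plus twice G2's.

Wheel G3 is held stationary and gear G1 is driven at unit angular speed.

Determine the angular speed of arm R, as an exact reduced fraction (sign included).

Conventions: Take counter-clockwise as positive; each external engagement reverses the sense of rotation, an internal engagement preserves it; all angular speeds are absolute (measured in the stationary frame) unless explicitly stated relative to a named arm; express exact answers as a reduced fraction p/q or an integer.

topology: planetary set — G1 28T / G2 18T / G3 64T, arm = carrier (Willis)
ring teeth: 28 + 2·18 = 64
28(ω_sun−ω_arm) = −64(ω_ring−ω_arm),  ω_ring = 0, ω_sun = 1
28(1−ω_arm) = −64(0−ω_arm)  ⇒  92·ω_arm = 28  ⇒  ω_arm = 7/23
exact speed ratio = 7/23

7/23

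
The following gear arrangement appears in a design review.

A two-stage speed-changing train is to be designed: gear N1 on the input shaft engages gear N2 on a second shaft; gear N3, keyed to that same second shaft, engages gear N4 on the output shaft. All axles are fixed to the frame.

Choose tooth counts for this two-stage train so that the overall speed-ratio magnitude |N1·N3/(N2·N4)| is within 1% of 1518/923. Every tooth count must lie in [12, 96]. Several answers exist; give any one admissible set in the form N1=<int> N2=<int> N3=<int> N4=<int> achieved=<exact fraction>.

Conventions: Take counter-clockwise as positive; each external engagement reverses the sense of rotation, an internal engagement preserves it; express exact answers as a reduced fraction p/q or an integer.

2-stage fixed-axis compound train for ratio 1518/923
target = 1518/923 in lowest terms: an exact hit needs N1·N3 = k·1518 and N2·N4 = k·923 for one integer k, every count in [12, 96]; additionally prefer no 1:1 stage (N1 ≠ N2, N3 ≠ N4)
k = 1: N1·N3 = 1518 = 22·69, N2·N4 = 923 = 13·71
achieved = 22·69/(13·71) = 1518/923; |achieved − target| = 0 ≤ 759/46150 ✓

N1=22 N2=13 N3=69 N4=71 achieved=1518/923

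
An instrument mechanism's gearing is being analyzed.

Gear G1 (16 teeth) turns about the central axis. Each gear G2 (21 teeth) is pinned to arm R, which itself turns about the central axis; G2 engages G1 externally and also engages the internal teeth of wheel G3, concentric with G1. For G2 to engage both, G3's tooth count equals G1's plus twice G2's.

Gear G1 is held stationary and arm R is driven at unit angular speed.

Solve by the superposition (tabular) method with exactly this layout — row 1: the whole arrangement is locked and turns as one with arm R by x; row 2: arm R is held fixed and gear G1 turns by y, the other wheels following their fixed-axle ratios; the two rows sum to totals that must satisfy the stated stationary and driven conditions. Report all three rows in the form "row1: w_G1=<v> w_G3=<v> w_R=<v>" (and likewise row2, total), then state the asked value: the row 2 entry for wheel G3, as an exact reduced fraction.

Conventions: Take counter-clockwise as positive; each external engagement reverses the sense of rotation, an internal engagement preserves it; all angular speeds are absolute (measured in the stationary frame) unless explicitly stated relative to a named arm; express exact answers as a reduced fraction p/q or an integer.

row1: w_G1=1 w_G3=1 w_R=1
row2: w_G1=-1 w_G3=8/29 w_R=0
total: w_G1=0 w_G3=37/29 w_R=1
asked value: 8/29

recognized (axles ride arm R): planetary set, 16/21/58 teeth
row 1: whole set turns with the arm by x
superposition row 2 [arm held]: sun y, ring −(16/58)·y, arm 0
boundary: total ω_sun = x + y = 0 and total ω_arm = x = 1  ⇒  y = -1, x = 1
row 2 ring = −(16/58)·(-1) = 8/29
totals (row 1 + row 2): sun 1 + (-1) = 0, ring 1 + 8/29 = 37/29, arm 1 + 0 = 1
asked cell (row2, ring) = 8/29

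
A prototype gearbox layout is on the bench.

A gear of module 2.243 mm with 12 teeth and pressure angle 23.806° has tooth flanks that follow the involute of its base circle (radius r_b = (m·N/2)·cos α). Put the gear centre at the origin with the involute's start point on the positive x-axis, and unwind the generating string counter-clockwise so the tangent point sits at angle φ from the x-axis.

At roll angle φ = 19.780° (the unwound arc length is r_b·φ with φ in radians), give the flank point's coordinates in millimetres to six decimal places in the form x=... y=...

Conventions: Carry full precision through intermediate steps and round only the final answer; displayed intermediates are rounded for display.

x=13.024977 y=0.166866

topology: single-mesh involute geometry — m = 2.243, N = 12
pitch radius r_p = m·N/2 = 2.243·12/2 = 13.458000
base radius r_b = r_p·cos α = 13.458000·cos 23.806° = 12.312958
roll angle φ = 19.780° = 0.34522613 rad
x = r_b·(cos φ + φ·sin φ) = 13.024977
y = r_b·(sin φ − φ·cos φ) = 0.166866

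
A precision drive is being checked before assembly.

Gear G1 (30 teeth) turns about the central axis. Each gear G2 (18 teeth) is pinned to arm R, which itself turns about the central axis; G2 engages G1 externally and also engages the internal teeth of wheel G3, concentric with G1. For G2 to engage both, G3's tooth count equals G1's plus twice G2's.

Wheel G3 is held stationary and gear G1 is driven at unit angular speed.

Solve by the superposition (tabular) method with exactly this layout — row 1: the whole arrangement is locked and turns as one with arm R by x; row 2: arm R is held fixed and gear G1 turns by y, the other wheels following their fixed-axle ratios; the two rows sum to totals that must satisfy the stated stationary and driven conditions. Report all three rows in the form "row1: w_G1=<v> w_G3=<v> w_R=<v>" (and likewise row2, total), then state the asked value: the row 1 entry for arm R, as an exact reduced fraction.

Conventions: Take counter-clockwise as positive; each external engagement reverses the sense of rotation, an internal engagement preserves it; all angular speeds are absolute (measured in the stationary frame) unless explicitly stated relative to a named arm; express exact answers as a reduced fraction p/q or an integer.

topology: planetary set — G1 30T / G2 18T / G3 66T, arm = carrier (Willis)
row 1 (train locked, turned with arm): all members turn x
row 2 — arm fixed, fixed-axis ratios: sun y, ring −(30/66)·y, arm 0
boundary: total ω_ring = x − (30/66)·y = 0 and total ω_sun = x + y = 1  ⇒  y = 11/16, x = 5/16
row 2 ring = −(30/66)·11/16 = -5/16
totals (row 1 + row 2): sun 5/16 + 11/16 = 1, ring 5/16 + (-5/16) = 0, arm 5/16 + 0 = 5/16
asked cell (row1, arm) = 5/16

row1: w_G1=5/16 w_G3=5/16 w_R=5/16
row2: w_G1=11/16 w_G3=-5/16 w_R=0
total: w_G1=1 w_G3=0 w_R=5/16
asked value: 5/16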